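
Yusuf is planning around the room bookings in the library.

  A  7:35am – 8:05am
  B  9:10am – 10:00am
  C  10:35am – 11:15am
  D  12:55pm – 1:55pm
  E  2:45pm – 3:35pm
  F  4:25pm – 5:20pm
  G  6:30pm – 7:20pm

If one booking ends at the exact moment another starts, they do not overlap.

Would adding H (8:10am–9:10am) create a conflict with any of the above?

No — it doesn't clash with anything

A: ends 8:05am at or before H starts 8:10am → clear.
B: starts 9:10am at or after H ends 9:10am → clear.
C: starts 10:35am at or after H ends 9:10am → clear.
D: starts 12:55pm at or after H ends 9:10am → clear.
E: starts 2:45pm at or after H ends 9:10am → clear.
F: starts 4:25pm at or after H ends 9:10am → clear.
G: starts 6:30pm at or after H ends 9:10am → clear.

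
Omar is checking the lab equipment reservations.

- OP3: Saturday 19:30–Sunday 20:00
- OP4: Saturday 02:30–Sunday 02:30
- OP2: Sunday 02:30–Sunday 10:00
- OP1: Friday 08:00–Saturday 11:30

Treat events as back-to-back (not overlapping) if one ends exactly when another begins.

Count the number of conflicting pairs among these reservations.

Two intervals overlap when each starts before the other ends.
Sorted by start: OP1, OP4, OP3, OP2.
OP4 starts before OP1 ends → OP1 and OP4 overlap.
OP3 starts after OP1 ends, so nothing later overlaps OP1 either.
OP3 starts before OP4 ends → OP4 and OP3 overlap.
OP2 starts exactly when OP4 ends (back-to-back, no overlap).
OP2 starts before OP3 ends → OP3 and OP2 overlap.
Overlapping pairs: OP1 & OP4, OP2 & OP3, OP3 & OP4 — 3 in total.

3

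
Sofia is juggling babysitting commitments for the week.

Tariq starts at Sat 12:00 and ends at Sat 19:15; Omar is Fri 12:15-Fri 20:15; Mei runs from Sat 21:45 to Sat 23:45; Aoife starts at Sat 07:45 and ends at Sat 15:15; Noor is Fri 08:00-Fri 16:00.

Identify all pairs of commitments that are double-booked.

Check each pair: they overlap iff neither finishes before the other starts.
Sorted by start: Noor, Omar, Aoife, Tariq, Mei.
Omar starts before Noor ends → Noor and Omar overlap.
Aoife starts after Noor ends, so Noor has no further overlaps.
Aoife starts after Omar ends, so Omar has no further overlaps.
Tariq starts before Aoife ends → Aoife and Tariq overlap.
Mei starts after Aoife ends.
Mei starts after Tariq ends.

Aoife & Tariq, Noor & Omar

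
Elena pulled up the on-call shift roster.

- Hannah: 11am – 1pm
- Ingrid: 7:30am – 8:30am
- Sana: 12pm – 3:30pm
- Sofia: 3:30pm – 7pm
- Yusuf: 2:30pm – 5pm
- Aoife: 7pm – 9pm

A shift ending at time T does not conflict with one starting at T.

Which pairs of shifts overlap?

Sorted by start: Ingrid, Hannah, Sana, Yusuf, Sofia, Aoife.
Hannah starts after Ingrid ends, so nothing later overlaps Ingrid either.
Sana starts before Hannah ends → Hannah and Sana overlap.
Yusuf starts after Hannah ends, so nothing later overlaps Hannah either.
Yusuf starts before Sana ends → Sana and Yusuf overlap.
Sofia starts exactly when Sana ends (back-to-back, no overlap), so nothing later overlaps Sana either.
Sofia starts before Yusuf ends → Yusuf and Sofia overlap.
Aoife starts after Yusuf ends.
Aoife starts exactly when Sofia ends (back-to-back, no overlap).

Hannah & Sana, Sana & Yusuf, Sofia & Yusuf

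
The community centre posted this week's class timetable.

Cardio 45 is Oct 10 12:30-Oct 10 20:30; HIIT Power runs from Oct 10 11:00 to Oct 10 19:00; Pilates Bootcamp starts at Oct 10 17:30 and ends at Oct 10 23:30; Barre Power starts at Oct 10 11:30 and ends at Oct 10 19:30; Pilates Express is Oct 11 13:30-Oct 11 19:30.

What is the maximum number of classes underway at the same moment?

4

Sort all start/end points and keep a running count:
Oct 10 11:00 start HIIT Power → 1
Oct 10 11:30 start Barre Power → 2
Oct 10 12:30 start Cardio 45 → 3
Oct 10 17:30 start Pilates Bootcamp → 4
Oct 10 19:00 end HIIT Power → 3
Oct 10 19:30 end Barre Power → 2
Oct 10 20:30 end Cardio 45 → 1
Oct 10 23:30 end Pilates Bootcamp → 0
Oct 11 13:30 start Pilates Express → 1
Oct 11 19:30 end Pilates Express → 0
Peak is 4, at Oct 10 17:30 (Barre Power, Cardio 45, HIIT Power, Pilates Bootcamp).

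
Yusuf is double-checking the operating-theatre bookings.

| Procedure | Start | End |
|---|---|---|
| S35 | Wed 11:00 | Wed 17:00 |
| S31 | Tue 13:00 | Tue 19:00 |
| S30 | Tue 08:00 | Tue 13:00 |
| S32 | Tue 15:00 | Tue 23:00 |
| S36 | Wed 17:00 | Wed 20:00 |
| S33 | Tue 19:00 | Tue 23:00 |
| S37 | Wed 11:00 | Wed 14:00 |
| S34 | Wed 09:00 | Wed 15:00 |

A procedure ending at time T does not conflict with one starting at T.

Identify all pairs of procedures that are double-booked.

Sorted by start: S30, S31, S32, S33, S34, S35, S37, S36.
S31 starts exactly when S30 ends (back-to-back, no overlap) — done with S30.
S32 starts before S31 ends → S31 and S32 overlap.
S33 starts exactly when S31 ends (back-to-back, no overlap) — done with S31.
S33 starts before S32 ends → S32 and S33 overlap.
S34 starts after S32 ends — done with S32.
S34 starts after S33 ends — done with S33.
S35 starts before S34 ends → S34 and S35 overlap.
S37 starts before S34 ends → S34 and S37 overlap.
S36 starts after S34 ends.
S37 starts before S35 ends → S35 and S37 overlap.
S36 starts exactly when S35 ends (back-to-back, no overlap).
S36 starts after S37 ends.

S31 & S32, S32 & S33, S34 & S35, S34 & S37, S35 & S37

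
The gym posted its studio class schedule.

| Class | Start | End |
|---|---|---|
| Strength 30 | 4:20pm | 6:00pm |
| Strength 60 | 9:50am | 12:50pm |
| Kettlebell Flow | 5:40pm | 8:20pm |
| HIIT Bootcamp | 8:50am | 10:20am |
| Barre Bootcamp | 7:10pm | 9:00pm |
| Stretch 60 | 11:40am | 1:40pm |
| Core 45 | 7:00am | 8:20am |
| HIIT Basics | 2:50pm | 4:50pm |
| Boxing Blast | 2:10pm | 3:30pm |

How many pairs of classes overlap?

Sorted by start: Core 45, HIIT Bootcamp, Strength 60, Stretch 60, Boxing Blast, HIIT Basics, Strength 30, Kettlebell Flow, Barre Bootcamp.
HIIT Bootcamp starts after Core 45 ends; Core 45 is clear from here.
Strength 60 starts before HIIT Bootcamp ends → HIIT Bootcamp and Strength 60 overlap.
Stretch 60 starts after HIIT Bootcamp ends; HIIT Bootcamp is clear from here.
Stretch 60 starts before Strength 60 ends → Strength 60 and Stretch 60 overlap.
Boxing Blast starts after Strength 60 ends; Strength 60 is clear from here.
Boxing Blast starts after Stretch 60 ends; Stretch 60 is clear from here.
HIIT Basics starts before Boxing Blast ends → Boxing Blast and HIIT Basics overlap.
Strength 30 starts after Boxing Blast ends; Boxing Blast is clear from here.
Strength 30 starts before HIIT Basics ends → HIIT Basics and Strength 30 overlap.
Kettlebell Flow starts after HIIT Basics ends; HIIT Basics is clear from here.
Kettlebell Flow starts before Strength 30 ends → Strength 30 and Kettlebell Flow overlap.
Barre Bootcamp starts after Strength 30 ends.
Barre Bootcamp starts before Kettlebell Flow ends → Kettlebell Flow and Barre Bootcamp overlap.
Overlapping pairs: Barre Bootcamp & Kettlebell Flow, Boxing Blast & HIIT Basics, HIIT Basics & Strength 30, HIIT Bootcamp & Strength 60, Kettlebell Flow & Strength 30, Strength 60 & Stretch 60 — 6 in total.

6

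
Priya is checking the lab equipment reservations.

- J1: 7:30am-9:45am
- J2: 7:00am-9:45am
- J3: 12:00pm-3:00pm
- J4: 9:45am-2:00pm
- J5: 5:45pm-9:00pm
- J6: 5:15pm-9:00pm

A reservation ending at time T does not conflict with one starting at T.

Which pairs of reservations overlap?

Check each pair: they overlap iff neither finishes before the other starts.
Sorted by start: J2, J1, J4, J3, J6, J5.
J1 starts before J2 ends → J2 and J1 overlap.
J4 starts exactly when J2 ends (back-to-back, no overlap); J2 is clear from here.
J4 starts exactly when J1 ends (back-to-back, no overlap); J1 is clear from here.
J3 starts before J4 ends → J4 and J3 overlap.
J6 starts after J4 ends; J4 is clear from here.
J6 starts after J3 ends; J3 is clear from here.
J5 starts before J6 ends → J6 and J5 overlap.

J1 & J2, J3 & J4, J5 & J6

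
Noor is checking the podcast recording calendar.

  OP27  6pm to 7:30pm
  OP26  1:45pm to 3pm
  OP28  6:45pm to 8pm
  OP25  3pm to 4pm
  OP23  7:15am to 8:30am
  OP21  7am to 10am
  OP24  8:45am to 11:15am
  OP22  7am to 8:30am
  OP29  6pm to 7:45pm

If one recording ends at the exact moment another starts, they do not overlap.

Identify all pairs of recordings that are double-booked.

OP21 & OP22, OP21 & OP23, OP21 & OP24, OP22 & OP23, OP27 & OP28, OP27 & OP29, OP28 & OP29

Check each pair: they overlap iff neither finishes before the other starts.
Sorted by start: OP21, OP22, OP23, OP24, OP26, OP25, OP27, OP29, OP28.
OP22 starts before OP21 ends → OP21 and OP22 overlap.
OP23 starts before OP21 ends → OP21 and OP23 overlap.
OP24 starts before OP21 ends → OP21 and OP24 overlap.
OP26 starts after OP21 ends — done with OP21.
OP23 starts before OP22 ends → OP22 and OP23 overlap.
OP24 starts after OP22 ends — done with OP22.
OP24 starts after OP23 ends — done with OP23.
OP26 starts after OP24 ends — done with OP24.
OP25 starts exactly when OP26 ends (back-to-back, no overlap) — done with OP26.
OP27 starts after OP25 ends — done with OP25.
OP29 starts before OP27 ends → OP27 and OP29 overlap.
OP28 starts before OP27 ends → OP27 and OP28 overlap.
OP28 starts before OP29 ends → OP29 and OP28 overlap.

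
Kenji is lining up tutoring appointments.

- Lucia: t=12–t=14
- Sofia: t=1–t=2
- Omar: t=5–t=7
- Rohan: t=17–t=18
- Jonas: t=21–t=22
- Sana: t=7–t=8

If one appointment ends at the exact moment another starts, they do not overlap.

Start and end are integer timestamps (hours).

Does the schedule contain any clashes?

Sorted by start: Sofia, Omar, Sana, Lucia, Rohan, Jonas.
Omar starts after Sofia ends, so Sofia has no further overlaps.
Sana starts exactly when Omar ends (back-to-back, no overlap), so Omar has no further overlaps.
Lucia starts after Sana ends, so Sana has no further overlaps.
Rohan starts after Lucia ends, so Lucia has no further overlaps.
Jonas starts after Rohan ends.
Every pair is clear; the schedule has no overlaps.

No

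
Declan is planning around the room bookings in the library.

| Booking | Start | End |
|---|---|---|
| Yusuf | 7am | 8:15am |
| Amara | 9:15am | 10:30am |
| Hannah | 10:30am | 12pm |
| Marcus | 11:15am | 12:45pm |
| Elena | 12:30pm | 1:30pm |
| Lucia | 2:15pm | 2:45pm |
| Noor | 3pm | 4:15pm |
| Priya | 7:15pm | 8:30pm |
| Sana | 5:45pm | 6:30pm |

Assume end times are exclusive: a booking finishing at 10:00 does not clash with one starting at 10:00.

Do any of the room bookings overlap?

Yes

Two intervals overlap when each starts before the other ends.
Sorted by start: Yusuf, Amara, Hannah, Marcus, Elena, Lucia, Noor, Sana, Priya.
Amara starts after Yusuf ends; Yusuf is clear from here.
Hannah starts exactly when Amara ends (back-to-back, no overlap); Amara is clear from here.
Marcus starts before Hannah ends → Hannah and Marcus overlap.
That's a conflict, so the schedule is not conflict-free.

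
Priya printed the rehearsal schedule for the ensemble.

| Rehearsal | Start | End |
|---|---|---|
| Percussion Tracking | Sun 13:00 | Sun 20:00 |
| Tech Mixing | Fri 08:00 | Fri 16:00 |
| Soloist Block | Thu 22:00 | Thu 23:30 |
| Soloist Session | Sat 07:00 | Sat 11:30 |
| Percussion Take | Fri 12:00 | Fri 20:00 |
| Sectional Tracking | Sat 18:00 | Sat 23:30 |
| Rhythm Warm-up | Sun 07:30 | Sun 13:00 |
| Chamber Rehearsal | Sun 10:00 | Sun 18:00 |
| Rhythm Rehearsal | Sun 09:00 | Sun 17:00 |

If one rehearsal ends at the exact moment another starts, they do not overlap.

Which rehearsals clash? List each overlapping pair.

Check each pair: they overlap iff neither finishes before the other starts.
Sorted by start: Soloist Block, Tech Mixing, Percussion Take, Soloist Session, Sectional Tracking, Rhythm Warm-up, Rhythm Rehearsal, Chamber Rehearsal, Percussion Tracking.
Tech Mixing starts after Soloist Block ends, so nothing later overlaps Soloist Block either.
Percussion Take starts before Tech Mixing ends → Tech Mixing and Percussion Take overlap.
Soloist Session starts after Tech Mixing ends, so nothing later overlaps Tech Mixing either.
Soloist Session starts after Percussion Take ends, so nothing later overlaps Percussion Take either.
Sectional Tracking starts after Soloist Session ends, so nothing later overlaps Soloist Session either.
Rhythm Warm-up starts after Sectional Tracking ends, so nothing later overlaps Sectional Tracking either.
Rhythm Rehearsal starts before Rhythm Warm-up ends → Rhythm Warm-up and Rhythm Rehearsal overlap.
Chamber Rehearsal starts before Rhythm Warm-up ends → Rhythm Warm-up and Chamber Rehearsal overlap.
Percussion Tracking starts exactly when Rhythm Warm-up ends (back-to-back, no overlap).
Chamber Rehearsal starts before Rhythm Rehearsal ends → Rhythm Rehearsal and Chamber Rehearsal overlap.
Percussion Tracking starts before Rhythm Rehearsal ends → Rhythm Rehearsal and Percussion Tracking overlap.
Percussion Tracking starts before Chamber Rehearsal ends → Chamber Rehearsal and Percussion Tracking overlap.

Chamber Rehearsal & Percussion Tracking, Chamber Rehearsal & Rhythm Rehearsal, Chamber Rehearsal & Rhythm Warm-up, Percussion Take & Tech Mixing, Percussion Tracking & Rhythm Rehearsal, Rhythm Rehearsal & Rhythm Warm-up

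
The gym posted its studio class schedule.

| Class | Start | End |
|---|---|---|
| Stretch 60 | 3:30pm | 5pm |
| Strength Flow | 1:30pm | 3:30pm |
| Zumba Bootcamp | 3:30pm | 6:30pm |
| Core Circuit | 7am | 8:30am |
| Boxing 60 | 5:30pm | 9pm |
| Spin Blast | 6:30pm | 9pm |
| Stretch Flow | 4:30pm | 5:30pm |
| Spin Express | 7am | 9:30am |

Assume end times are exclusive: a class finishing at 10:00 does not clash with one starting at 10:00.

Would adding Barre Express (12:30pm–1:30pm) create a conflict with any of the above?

No — it doesn't clash with anything

Spin Express: ends 9:30am at or before Barre Express starts 12:30pm → clear.
Core Circuit: ends 8:30am at or before Barre Express starts 12:30pm → clear.
Strength Flow: starts 1:30pm at or after Barre Express ends 1:30pm → clear.
Zumba Bootcamp: starts 3:30pm at or after Barre Express ends 1:30pm → clear.
Stretch 60: starts 3:30pm at or after Barre Express ends 1:30pm → clear.
Stretch Flow: starts 4:30pm at or after Barre Express ends 1:30pm → clear.
Boxing 60: starts 5:30pm at or after Barre Express ends 1:30pm → clear.
Spin Blast: starts 6:30pm at or after Barre Express ends 1:30pm → clear.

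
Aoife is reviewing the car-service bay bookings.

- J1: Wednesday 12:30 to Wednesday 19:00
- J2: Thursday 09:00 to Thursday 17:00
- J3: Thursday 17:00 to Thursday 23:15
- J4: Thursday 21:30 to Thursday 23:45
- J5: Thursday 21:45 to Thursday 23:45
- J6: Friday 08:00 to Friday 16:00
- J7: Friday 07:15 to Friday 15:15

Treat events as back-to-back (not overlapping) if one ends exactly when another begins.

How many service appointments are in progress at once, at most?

3

Walk through starts and ends in time order (an end at T is processed before a start at T):
Wednesday 12:30 start J1 → 1
Wednesday 19:00 end J1 → 0
Thursday 09:00 start J2 → 1
Thursday 17:00 end J2 → 0
Thursday 17:00 start J3 → 1
Thursday 21:30 start J4 → 2
Thursday 21:45 start J5 → 3
Thursday 23:15 end J3 → 2
Thursday 23:45 end J4 → 1
Thursday 23:45 end J5 → 0
Friday 07:15 start J7 → 1
Friday 08:00 start J6 → 2
Friday 15:15 end J7 → 1
Friday 16:00 end J6 → 0
Peak is 3, at Thursday 21:45 (J3, J4, J5).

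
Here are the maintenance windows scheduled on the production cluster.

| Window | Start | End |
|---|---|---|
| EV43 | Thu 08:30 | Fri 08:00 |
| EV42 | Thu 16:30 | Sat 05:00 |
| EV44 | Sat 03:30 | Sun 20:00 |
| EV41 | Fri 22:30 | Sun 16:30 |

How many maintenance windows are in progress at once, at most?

Sort all start/end points and keep a running count:
Thu 08:30 start EV43 → 1
Thu 16:30 start EV42 → 2
Fri 08:00 end EV43 → 1
Fri 22:30 start EV41 → 2
Sat 03:30 start EV44 → 3
Sat 05:00 end EV42 → 2
Sun 16:30 end EV41 → 1
Sun 20:00 end EV44 → 0
Peak is 3, at Sat 03:30 (EV41, EV42, EV44).

3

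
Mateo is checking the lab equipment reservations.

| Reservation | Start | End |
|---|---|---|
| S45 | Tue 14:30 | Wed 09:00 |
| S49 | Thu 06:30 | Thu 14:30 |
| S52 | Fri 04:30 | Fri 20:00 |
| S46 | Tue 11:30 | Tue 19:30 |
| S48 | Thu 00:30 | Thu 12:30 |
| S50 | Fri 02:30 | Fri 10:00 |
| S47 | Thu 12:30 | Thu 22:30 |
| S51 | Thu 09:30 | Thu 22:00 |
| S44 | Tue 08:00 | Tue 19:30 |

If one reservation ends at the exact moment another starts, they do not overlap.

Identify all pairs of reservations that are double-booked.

Sorted by start: S44, S46, S45, S48, S49, S51, S47, S50, S52.
S46 starts before S44 ends → S44 and S46 overlap.
S45 starts before S44 ends → S44 and S45 overlap.
S48 starts after S44 ends, so nothing later overlaps S44 either.
S45 starts before S46 ends → S46 and S45 overlap.
S48 starts after S46 ends, so nothing later overlaps S46 either.
S48 starts after S45 ends, so nothing later overlaps S45 either.
S49 starts before S48 ends → S48 and S49 overlap.
S51 starts before S48 ends → S48 and S51 overlap.
S47 starts exactly when S48 ends (back-to-back, no overlap), so nothing later overlaps S48 either.
S51 starts before S49 ends → S49 and S51 overlap.
S47 starts before S49 ends → S49 and S47 overlap.
S50 starts after S49 ends, so nothing later overlaps S49 either.
S47 starts before S51 ends → S51 and S47 overlap.
S50 starts after S51 ends, so nothing later overlaps S51 either.
S50 starts after S47 ends, so nothing later overlaps S47 either.
S52 starts before S50 ends → S50 and S52 overlap.

S44 & S45, S44 & S46, S45 & S46, S47 & S49, S47 & S51, S48 & S49, S48 & S51, S49 & S51, S50 & S52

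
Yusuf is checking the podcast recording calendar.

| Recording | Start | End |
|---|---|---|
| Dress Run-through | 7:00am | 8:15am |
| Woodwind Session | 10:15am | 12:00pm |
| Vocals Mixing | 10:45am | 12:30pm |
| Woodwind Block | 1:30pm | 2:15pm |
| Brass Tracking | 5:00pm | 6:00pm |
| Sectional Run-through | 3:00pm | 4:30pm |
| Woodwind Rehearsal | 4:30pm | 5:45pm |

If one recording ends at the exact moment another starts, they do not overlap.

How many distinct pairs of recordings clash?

Check each pair: they overlap iff neither finishes before the other starts.
Sorted by start: Dress Run-through, Woodwind Session, Vocals Mixing, Woodwind Block, Sectional Run-through, Woodwind Rehearsal, Brass Tracking.
Woodwind Session starts after Dress Run-through ends — done with Dress Run-through.
Vocals Mixing starts before Woodwind Session ends → Woodwind Session and Vocals Mixing overlap.
Woodwind Block starts after Woodwind Session ends — done with Woodwind Session.
Woodwind Block starts after Vocals Mixing ends — done with Vocals Mixing.
Sectional Run-through starts after Woodwind Block ends — done with Woodwind Block.
Woodwind Rehearsal starts exactly when Sectional Run-through ends (back-to-back, no overlap) — done with Sectional Run-through.
Brass Tracking starts before Woodwind Rehearsal ends → Woodwind Rehearsal and Brass Tracking overlap.
Overlapping pairs: Brass Tracking & Woodwind Rehearsal, Vocals Mixing & Woodwind Session — 2 in total.

2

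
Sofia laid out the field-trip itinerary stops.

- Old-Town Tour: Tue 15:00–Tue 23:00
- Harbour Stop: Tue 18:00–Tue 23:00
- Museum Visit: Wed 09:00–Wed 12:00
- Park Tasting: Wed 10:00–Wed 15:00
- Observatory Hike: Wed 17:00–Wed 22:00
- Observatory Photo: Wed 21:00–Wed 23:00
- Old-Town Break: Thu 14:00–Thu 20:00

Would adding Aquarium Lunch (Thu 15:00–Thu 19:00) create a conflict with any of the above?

Old-Town Tour: ends Tue 23:00 at or before Aquarium Lunch starts Thu 15:00 → clear.
Harbour Stop: ends Tue 23:00 at or before Aquarium Lunch starts Thu 15:00 → clear.
Museum Visit: ends Wed 12:00 at or before Aquarium Lunch starts Thu 15:00 → clear.
Park Tasting: ends Wed 15:00 at or before Aquarium Lunch starts Thu 15:00 → clear.
Observatory Hike: ends Wed 22:00 at or before Aquarium Lunch starts Thu 15:00 → clear.
Observatory Photo: ends Wed 23:00 at or before Aquarium Lunch starts Thu 15:00 → clear.
Old-Town Break: starts Thu 14:00 before Aquarium Lunch ends Thu 19:00, and ends Thu 20:00 after Aquarium Lunch starts Thu 15:00 → overlap.
Aquarium Lunch overlaps Old-Town Break.

Yes — it overlaps Old-Town Break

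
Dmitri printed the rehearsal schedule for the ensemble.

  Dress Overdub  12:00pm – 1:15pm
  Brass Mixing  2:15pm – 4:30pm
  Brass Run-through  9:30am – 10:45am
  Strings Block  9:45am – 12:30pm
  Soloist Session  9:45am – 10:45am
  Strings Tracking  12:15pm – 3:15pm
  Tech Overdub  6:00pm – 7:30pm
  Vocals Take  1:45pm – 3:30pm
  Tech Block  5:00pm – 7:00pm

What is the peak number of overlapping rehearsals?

3

Walk through starts and ends in time order (an end at T is processed before a start at T):
9:30am start Brass Run-through → 1
9:45am start Soloist Session → 2
9:45am start Strings Block → 3
10:45am end Brass Run-through → 2
10:45am end Soloist Session → 1
12:00pm start Dress Overdub → 2
12:15pm start Strings Tracking → 3
12:30pm end Strings Block → 2
1:15pm end Dress Overdub → 1
1:45pm start Vocals Take → 2
2:15pm start Brass Mixing → 3
3:15pm end Strings Tracking → 2
3:30pm end Vocals Take → 1
4:30pm end Brass Mixing → 0
5:00pm start Tech Block → 1
6:00pm start Tech Overdub → 2
7:00pm end Tech Block → 1
7:30pm end Tech Overdub → 0
Peak is 3, at 9:45am (Brass Run-through, Soloist Session, Strings Block).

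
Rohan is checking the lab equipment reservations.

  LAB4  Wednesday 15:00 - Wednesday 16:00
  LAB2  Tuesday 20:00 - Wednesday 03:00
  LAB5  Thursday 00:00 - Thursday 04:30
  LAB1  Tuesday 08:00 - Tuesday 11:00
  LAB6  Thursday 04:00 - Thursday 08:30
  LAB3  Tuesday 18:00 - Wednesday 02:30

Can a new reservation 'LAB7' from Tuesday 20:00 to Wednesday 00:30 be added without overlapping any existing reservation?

LAB1: ends Tuesday 11:00 at or before LAB7 starts Tuesday 20:00 → clear.
LAB3: starts Tuesday 18:00 before LAB7 ends Wednesday 00:30, and ends Wednesday 02:30 after LAB7 starts Tuesday 20:00 → overlap.
LAB2: starts Tuesday 20:00 before LAB7 ends Wednesday 00:30, and ends Wednesday 03:00 after LAB7 starts Tuesday 20:00 → overlap.
LAB4: starts Wednesday 15:00 at or after LAB7 ends Wednesday 00:30 → clear.
LAB5: starts Thursday 00:00 at or after LAB7 ends Wednesday 00:30 → clear.
LAB6: starts Thursday 04:00 at or after LAB7 ends Wednesday 00:30 → clear.
LAB7 overlaps LAB2, LAB3.

No — it overlaps LAB2, LAB3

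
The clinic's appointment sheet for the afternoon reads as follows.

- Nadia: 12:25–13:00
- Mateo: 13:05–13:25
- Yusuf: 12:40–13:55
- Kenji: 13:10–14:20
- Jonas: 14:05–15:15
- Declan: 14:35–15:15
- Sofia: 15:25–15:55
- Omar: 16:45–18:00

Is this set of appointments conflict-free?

Sorted by start: Nadia, Yusuf, Mateo, Kenji, Jonas, Declan, Sofia, Omar.
Yusuf starts before Nadia ends → Nadia and Yusuf overlap.
That's a conflict, so the schedule is not conflict-free.

No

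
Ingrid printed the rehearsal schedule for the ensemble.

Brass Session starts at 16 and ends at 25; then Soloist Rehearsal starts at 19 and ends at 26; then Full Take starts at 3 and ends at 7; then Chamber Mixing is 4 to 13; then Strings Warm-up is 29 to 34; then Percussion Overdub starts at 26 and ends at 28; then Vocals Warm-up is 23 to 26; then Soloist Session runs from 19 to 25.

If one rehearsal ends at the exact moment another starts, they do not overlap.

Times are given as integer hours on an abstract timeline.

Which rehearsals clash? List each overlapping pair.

Sorted by start: Full Take, Chamber Mixing, Brass Session, Soloist Rehearsal, Soloist Session, Vocals Warm-up, Percussion Overdub, Strings Warm-up.
Chamber Mixing starts before Full Take ends → Full Take and Chamber Mixing overlap.
Brass Session starts after Full Take ends — done with Full Take.
Brass Session starts after Chamber Mixing ends — done with Chamber Mixing.
Soloist Rehearsal starts before Brass Session ends → Brass Session and Soloist Rehearsal overlap.
Soloist Session starts before Brass Session ends → Brass Session and Soloist Session overlap.
Vocals Warm-up starts before Brass Session ends → Brass Session and Vocals Warm-up overlap.
Percussion Overdub starts after Brass Session ends — done with Brass Session.
Soloist Session starts before Soloist Rehearsal ends → Soloist Rehearsal and Soloist Session overlap.
Vocals Warm-up starts before Soloist Rehearsal ends → Soloist Rehearsal and Vocals Warm-up overlap.
Percussion Overdub starts exactly when Soloist Rehearsal ends (back-to-back, no overlap) — done with Soloist Rehearsal.
Vocals Warm-up starts before Soloist Session ends → Soloist Session and Vocals Warm-up overlap.
Percussion Overdub starts after Soloist Session ends — done with Soloist Session.
Percussion Overdub starts exactly when Vocals Warm-up ends (back-to-back, no overlap) — done with Vocals Warm-up.
Strings Warm-up starts after Percussion Overdub ends.

Brass Session & Soloist Rehearsal, Brass Session & Soloist Session, Brass Session & Vocals Warm-up, Chamber Mixing & Full Take, Soloist Rehearsal & Soloist Session, Soloist Rehearsal & Vocals Warm-up, Soloist Session & Vocals Warm-up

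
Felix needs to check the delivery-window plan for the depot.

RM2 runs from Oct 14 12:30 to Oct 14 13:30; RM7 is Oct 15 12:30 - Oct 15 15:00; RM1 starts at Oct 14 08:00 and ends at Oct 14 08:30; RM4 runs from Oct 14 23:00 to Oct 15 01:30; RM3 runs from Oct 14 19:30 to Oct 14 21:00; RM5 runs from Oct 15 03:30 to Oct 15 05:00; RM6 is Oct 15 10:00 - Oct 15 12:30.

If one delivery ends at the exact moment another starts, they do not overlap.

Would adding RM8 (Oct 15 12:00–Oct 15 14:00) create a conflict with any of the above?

RM1: ends Oct 14 08:30 at or before RM8 starts Oct 15 12:00 → clear.
RM2: ends Oct 14 13:30 at or before RM8 starts Oct 15 12:00 → clear.
RM3: ends Oct 14 21:00 at or before RM8 starts Oct 15 12:00 → clear.
RM4: ends Oct 15 01:30 at or before RM8 starts Oct 15 12:00 → clear.
RM5: ends Oct 15 05:00 at or before RM8 starts Oct 15 12:00 → clear.
RM6: starts Oct 15 10:00 before RM8 ends Oct 15 14:00, and ends Oct 15 12:30 after RM8 starts Oct 15 12:00 → overlap.
RM7: starts Oct 15 12:30 before RM8 ends Oct 15 14:00, and ends Oct 15 15:00 after RM8 starts Oct 15 12:00 → overlap.
RM8 overlaps RM6, RM7.

Yes — it overlaps RM6, RM7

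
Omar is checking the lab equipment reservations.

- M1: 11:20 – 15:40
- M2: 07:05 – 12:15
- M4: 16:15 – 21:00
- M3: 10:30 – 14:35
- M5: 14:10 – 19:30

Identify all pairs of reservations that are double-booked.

M1 & M2, M1 & M3, M1 & M5, M2 & M3, M3 & M5, M4 & M5

Two intervals overlap when each starts before the other ends.
Sorted by start: M2, M3, M1, M5, M4.
M3 starts before M2 ends → M2 and M3 overlap.
M1 starts before M2 ends → M2 and M1 overlap.
M5 starts after M2 ends, so nothing later overlaps M2 either.
M1 starts before M3 ends → M3 and M1 overlap.
M5 starts before M3 ends → M3 and M5 overlap.
M4 starts after M3 ends.
M5 starts before M1 ends → M1 and M5 overlap.
M4 starts after M1 ends.
M4 starts before M5 ends → M5 and M4 overlap.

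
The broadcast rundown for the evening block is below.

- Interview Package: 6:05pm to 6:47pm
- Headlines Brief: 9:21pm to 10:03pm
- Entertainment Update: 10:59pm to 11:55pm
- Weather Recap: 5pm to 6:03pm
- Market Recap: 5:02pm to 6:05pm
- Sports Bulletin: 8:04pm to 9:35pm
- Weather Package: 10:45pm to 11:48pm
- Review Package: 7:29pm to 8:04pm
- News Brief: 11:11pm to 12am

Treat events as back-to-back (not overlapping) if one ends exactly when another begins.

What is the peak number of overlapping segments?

3

Sort all start/end points and keep a running count:
5pm start Weather Recap → 1
5:02pm start Market Recap → 2
6:03pm end Weather Recap → 1
6:05pm end Market Recap → 0
6:05pm start Interview Package → 1
6:47pm end Interview Package → 0
7:29pm start Review Package → 1
8:04pm end Review Package → 0
8:04pm start Sports Bulletin → 1
9:21pm start Headlines Brief → 2
9:35pm end Sports Bulletin → 1
10:03pm end Headlines Brief → 0
10:45pm start Weather Package → 1
10:59pm start Entertainment Update → 2
11:11pm start News Brief → 3
11:48pm end Weather Package → 2
11:55pm end Entertainment Update → 1
12am end News Brief → 0
Peak is 3, at 11:11pm (Entertainment Update, News Brief, Weather Package).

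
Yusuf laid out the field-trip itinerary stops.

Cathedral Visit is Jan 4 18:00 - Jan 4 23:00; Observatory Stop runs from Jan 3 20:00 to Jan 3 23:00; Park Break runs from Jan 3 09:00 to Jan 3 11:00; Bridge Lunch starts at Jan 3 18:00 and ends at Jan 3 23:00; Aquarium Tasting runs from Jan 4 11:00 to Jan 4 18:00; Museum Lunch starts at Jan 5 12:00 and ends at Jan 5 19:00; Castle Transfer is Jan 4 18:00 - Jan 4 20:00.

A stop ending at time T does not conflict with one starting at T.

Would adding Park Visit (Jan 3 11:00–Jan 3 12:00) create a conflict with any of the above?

Park Break: ends Jan 3 11:00 at or before Park Visit starts Jan 3 11:00 → clear.
Bridge Lunch: starts Jan 3 18:00 at or after Park Visit ends Jan 3 12:00 → clear.
Observatory Stop: starts Jan 3 20:00 at or after Park Visit ends Jan 3 12:00 → clear.
Aquarium Tasting: starts Jan 4 11:00 at or after Park Visit ends Jan 3 12:00 → clear.
Castle Transfer: starts Jan 4 18:00 at or after Park Visit ends Jan 3 12:00 → clear.
Cathedral Visit: starts Jan 4 18:00 at or after Park Visit ends Jan 3 12:00 → clear.
Museum Lunch: starts Jan 5 12:00 at or after Park Visit ends Jan 3 12:00 → clear.

No — it doesn't clash with anything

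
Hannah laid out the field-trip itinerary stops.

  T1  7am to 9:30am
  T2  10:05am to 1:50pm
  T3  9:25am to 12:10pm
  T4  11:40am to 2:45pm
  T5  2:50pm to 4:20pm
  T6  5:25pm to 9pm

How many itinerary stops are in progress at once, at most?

3

Sweep the timeline, counting +1 at each start and −1 at each end (ends before starts at a tie):
7am start T1 → 1
9:25am start T3 → 2
9:30am end T1 → 1
10:05am start T2 → 2
11:40am start T4 → 3
12:10pm end T3 → 2
1:50pm end T2 → 1
2:45pm end T4 → 0
2:50pm start T5 → 1
4:20pm end T5 → 0
5:25pm start T6 → 1
9pm end T6 → 0
Peak is 3, at 11:40am (T2, T3, T4).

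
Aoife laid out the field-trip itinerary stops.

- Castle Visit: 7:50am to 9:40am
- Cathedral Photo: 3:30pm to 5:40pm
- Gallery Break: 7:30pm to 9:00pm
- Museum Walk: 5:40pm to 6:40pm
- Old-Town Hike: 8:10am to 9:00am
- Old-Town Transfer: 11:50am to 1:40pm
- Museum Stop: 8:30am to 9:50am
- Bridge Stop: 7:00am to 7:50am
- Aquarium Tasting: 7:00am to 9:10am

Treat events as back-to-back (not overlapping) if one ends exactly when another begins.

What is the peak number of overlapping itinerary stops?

4

Sweep the timeline, counting +1 at each start and −1 at each end (ends before starts at a tie):
7:00am start Aquarium Tasting → 1
7:00am start Bridge Stop → 2
7:50am end Bridge Stop → 1
7:50am start Castle Visit → 2
8:10am start Old-Town Hike → 3
8:30am start Museum Stop → 4
9:00am end Old-Town Hike → 3
9:10am end Aquarium Tasting → 2
9:40am end Castle Visit → 1
9:50am end Museum Stop → 0
11:50am start Old-Town Transfer → 1
1:40pm end Old-Town Transfer → 0
3:30pm start Cathedral Photo → 1
5:40pm end Cathedral Photo → 0
5:40pm start Museum Walk → 1
6:40pm end Museum Walk → 0
7:30pm start Gallery Break → 1
9:00pm end Gallery Break → 0
Peak is 4, at 8:30am (Aquarium Tasting, Castle Visit, Museum Stop, Old-Town Hike).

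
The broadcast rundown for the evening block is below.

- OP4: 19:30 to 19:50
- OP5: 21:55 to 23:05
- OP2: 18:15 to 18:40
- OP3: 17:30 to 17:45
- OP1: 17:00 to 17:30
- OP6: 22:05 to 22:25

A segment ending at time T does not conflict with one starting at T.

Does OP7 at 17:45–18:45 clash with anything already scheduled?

Yes — it overlaps OP2

OP1: ends 17:30 at or before OP7 starts 17:45 → clear.
OP3: ends 17:45 at or before OP7 starts 17:45 → clear.
OP2: starts 18:15 before OP7 ends 18:45, and ends 18:40 after OP7 starts 17:45 → overlap.
OP4: starts 19:30 at or after OP7 ends 18:45 → clear.
OP5: starts 21:55 at or after OP7 ends 18:45 → clear.
OP6: starts 22:05 at or after OP7 ends 18:45 → clear.
OP7 overlaps OP2.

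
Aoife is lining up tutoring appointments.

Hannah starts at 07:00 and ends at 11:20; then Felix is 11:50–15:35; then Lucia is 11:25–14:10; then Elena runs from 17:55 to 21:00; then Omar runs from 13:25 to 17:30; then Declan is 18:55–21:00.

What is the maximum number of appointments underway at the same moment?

3

Sort all start/end points and keep a running count:
07:00 start Hannah → 1
11:20 end Hannah → 0
11:25 start Lucia → 1
11:50 start Felix → 2
13:25 start Omar → 3
14:10 end Lucia → 2
15:35 end Felix → 1
17:30 end Omar → 0
17:55 start Elena → 1
18:55 start Declan → 2
21:00 end Declan → 1
21:00 end Elena → 0
Peak is 3, at 13:25 (Felix, Lucia, Omar).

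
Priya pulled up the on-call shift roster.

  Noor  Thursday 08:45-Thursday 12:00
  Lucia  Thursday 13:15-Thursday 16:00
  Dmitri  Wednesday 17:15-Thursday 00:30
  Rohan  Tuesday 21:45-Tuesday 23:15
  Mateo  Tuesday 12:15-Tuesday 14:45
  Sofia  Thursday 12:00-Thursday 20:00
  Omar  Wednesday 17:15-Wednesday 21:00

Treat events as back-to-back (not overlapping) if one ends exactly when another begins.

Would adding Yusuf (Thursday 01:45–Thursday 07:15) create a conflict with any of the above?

No — it doesn't clash with anything

Mateo: ends Tuesday 14:45 at or before Yusuf starts Thursday 01:45 → clear.
Rohan: ends Tuesday 23:15 at or before Yusuf starts Thursday 01:45 → clear.
Dmitri: ends Thursday 00:30 at or before Yusuf starts Thursday 01:45 → clear.
Omar: ends Wednesday 21:00 at or before Yusuf starts Thursday 01:45 → clear.
Noor: starts Thursday 08:45 at or after Yusuf ends Thursday 07:15 → clear.
Sofia: starts Thursday 12:00 at or after Yusuf ends Thursday 07:15 → clear.
Lucia: starts Thursday 13:15 at or after Yusuf ends Thursday 07:15 → clear.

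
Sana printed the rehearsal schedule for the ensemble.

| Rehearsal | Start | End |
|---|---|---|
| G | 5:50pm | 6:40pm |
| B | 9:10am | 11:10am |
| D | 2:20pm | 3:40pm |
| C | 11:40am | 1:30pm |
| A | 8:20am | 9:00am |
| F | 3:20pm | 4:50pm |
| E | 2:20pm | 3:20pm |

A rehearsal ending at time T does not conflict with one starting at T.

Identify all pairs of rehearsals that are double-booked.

Sorted by start: A, B, C, D, E, F, G.
B starts after A ends, so A has no further overlaps.
C starts after B ends, so B has no further overlaps.
D starts after C ends, so C has no further overlaps.
E starts before D ends → D and E overlap.
F starts before D ends → D and F overlap.
G starts after D ends.
F starts exactly when E ends (back-to-back, no overlap), so E has no further overlaps.
G starts after F ends.

D & E, D & F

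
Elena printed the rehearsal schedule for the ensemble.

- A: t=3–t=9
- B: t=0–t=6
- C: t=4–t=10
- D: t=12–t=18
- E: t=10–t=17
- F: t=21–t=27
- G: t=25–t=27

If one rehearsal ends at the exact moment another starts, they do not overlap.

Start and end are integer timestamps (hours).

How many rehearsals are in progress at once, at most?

3

Walk through starts and ends in time order (an end at T is processed before a start at T):
t=0 start B → 1
t=3 start A → 2
t=4 start C → 3
t=6 end B → 2
t=9 end A → 1
t=10 end C → 0
t=10 start E → 1
t=12 start D → 2
t=17 end E → 1
t=18 end D → 0
t=21 start F → 1
t=25 start G → 2
t=27 end F → 1
t=27 end G → 0
Peak is 3, at t=4 (A, B, C).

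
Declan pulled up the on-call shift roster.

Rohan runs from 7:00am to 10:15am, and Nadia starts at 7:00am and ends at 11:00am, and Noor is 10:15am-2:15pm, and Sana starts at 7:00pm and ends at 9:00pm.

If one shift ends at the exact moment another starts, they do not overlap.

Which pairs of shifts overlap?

Nadia & Noor, Nadia & Rohan

Sorted by start: Rohan, Nadia, Noor, Sana.
Nadia starts before Rohan ends → Rohan and Nadia overlap.
Noor starts exactly when Rohan ends (back-to-back, no overlap) — done with Rohan.
Noor starts before Nadia ends → Nadia and Noor overlap.
Sana starts after Nadia ends.
Sana starts after Noor ends.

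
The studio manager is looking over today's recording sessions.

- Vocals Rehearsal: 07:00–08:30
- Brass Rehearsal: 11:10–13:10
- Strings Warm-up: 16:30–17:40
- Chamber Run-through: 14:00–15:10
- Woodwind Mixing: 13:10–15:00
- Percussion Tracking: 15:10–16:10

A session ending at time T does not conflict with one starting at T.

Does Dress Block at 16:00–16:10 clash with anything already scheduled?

Yes — it overlaps Percussion Tracking

Vocals Rehearsal: ends 08:30 at or before Dress Block starts 16:00 → clear.
Brass Rehearsal: ends 13:10 at or before Dress Block starts 16:00 → clear.
Woodwind Mixing: ends 15:00 at or before Dress Block starts 16:00 → clear.
Chamber Run-through: ends 15:10 at or before Dress Block starts 16:00 → clear.
Percussion Tracking: starts 15:10 before Dress Block ends 16:10, and ends 16:10 after Dress Block starts 16:00 → overlap.
Strings Warm-up: starts 16:30 at or after Dress Block ends 16:10 → clear.
Dress Block overlaps Percussion Tracking.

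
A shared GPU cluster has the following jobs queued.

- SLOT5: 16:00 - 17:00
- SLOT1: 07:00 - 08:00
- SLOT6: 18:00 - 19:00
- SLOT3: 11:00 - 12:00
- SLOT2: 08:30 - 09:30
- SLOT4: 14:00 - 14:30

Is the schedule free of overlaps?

Yes

Two intervals overlap when each starts before the other ends.
Sorted by start: SLOT1, SLOT2, SLOT3, SLOT4, SLOT5, SLOT6.
SLOT2 starts after SLOT1 ends — done with SLOT1.
SLOT3 starts after SLOT2 ends — done with SLOT2.
SLOT4 starts after SLOT3 ends — done with SLOT3.
SLOT5 starts after SLOT4 ends — done with SLOT4.
SLOT6 starts after SLOT5 ends.
Every pair is clear; the schedule has no overlaps.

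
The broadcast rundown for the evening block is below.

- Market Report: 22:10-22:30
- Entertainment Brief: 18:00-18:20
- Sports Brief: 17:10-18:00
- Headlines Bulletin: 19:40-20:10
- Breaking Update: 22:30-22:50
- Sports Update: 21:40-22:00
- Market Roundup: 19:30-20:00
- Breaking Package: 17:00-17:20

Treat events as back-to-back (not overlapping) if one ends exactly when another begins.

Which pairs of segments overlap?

Sorted by start: Breaking Package, Sports Brief, Entertainment Brief, Market Roundup, Headlines Bulletin, Sports Update, Market Report, Breaking Update.
Sports Brief starts before Breaking Package ends → Breaking Package and Sports Brief overlap.
Entertainment Brief starts after Breaking Package ends — done with Breaking Package.
Entertainment Brief starts exactly when Sports Brief ends (back-to-back, no overlap) — done with Sports Brief.
Market Roundup starts after Entertainment Brief ends — done with Entertainment Brief.
Headlines Bulletin starts before Market Roundup ends → Market Roundup and Headlines Bulletin overlap.
Sports Update starts after Market Roundup ends — done with Market Roundup.
Sports Update starts after Headlines Bulletin ends — done with Headlines Bulletin.
Market Report starts after Sports Update ends — done with Sports Update.
Breaking Update starts exactly when Market Report ends (back-to-back, no overlap).

Breaking Package & Sports Brief, Headlines Bulletin & Market Roundup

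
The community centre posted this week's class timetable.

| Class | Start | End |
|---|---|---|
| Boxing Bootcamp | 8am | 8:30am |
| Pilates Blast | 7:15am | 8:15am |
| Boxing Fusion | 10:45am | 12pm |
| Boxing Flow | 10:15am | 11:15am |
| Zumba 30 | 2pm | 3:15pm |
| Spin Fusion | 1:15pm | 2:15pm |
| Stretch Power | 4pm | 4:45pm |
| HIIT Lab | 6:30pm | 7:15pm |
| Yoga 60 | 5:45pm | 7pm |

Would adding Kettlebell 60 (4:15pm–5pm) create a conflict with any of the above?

Yes — it overlaps Stretch Power

Pilates Blast: ends 8:15am at or before Kettlebell 60 starts 4:15pm → clear.
Boxing Bootcamp: ends 8:30am at or before Kettlebell 60 starts 4:15pm → clear.
Boxing Flow: ends 11:15am at or before Kettlebell 60 starts 4:15pm → clear.
Boxing Fusion: ends 12pm at or before Kettlebell 60 starts 4:15pm → clear.
Spin Fusion: ends 2:15pm at or before Kettlebell 60 starts 4:15pm → clear.
Zumba 30: ends 3:15pm at or before Kettlebell 60 starts 4:15pm → clear.
Stretch Power: starts 4pm before Kettlebell 60 ends 5pm, and ends 4:45pm after Kettlebell 60 starts 4:15pm → overlap.
Yoga 60: starts 5:45pm at or after Kettlebell 60 ends 5pm → clear.
HIIT Lab: starts 6:30pm at or after Kettlebell 60 ends 5pm → clear.
Kettlebell 60 overlaps Stretch Power.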